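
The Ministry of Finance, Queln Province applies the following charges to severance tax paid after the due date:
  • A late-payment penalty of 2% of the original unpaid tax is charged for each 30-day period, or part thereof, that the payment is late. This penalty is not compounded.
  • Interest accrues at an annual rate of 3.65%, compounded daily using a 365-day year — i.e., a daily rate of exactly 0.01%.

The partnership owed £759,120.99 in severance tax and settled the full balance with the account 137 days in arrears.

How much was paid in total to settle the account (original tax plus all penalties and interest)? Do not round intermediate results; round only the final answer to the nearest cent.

£845,504.09

Penalty periods: ⌈137/30⌉ = 5; penalty = 5 × 2% × £759,120.99 = £75,912.10…
Interest: £759,120.99 × ((1 + 0.0001)^137 − 1) = £759,120.99 × 0.01379358… = £10,470.9966…
Total = £759,120.99 + £75,912.0990 + £10,470.9966… = £845,504.09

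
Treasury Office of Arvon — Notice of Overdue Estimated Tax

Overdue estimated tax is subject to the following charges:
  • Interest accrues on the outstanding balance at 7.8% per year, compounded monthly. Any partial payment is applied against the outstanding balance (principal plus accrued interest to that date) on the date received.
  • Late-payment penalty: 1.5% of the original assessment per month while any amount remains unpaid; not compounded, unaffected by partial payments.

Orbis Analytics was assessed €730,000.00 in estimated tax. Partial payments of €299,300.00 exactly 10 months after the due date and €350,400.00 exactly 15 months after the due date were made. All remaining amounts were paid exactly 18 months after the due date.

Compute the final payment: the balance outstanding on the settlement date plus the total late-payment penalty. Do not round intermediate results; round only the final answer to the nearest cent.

Monthly rate = 7.8% ÷ 12 = 0.65%
Balance at month 10: €730,000.0000 × (1 + 0.0065)^10 = €778,862.2454…
After €299,300.00 payment: €778,862.2454… − €299,300.00 = €479,562.2454…
Balance at month 15: €479,562.2454… × (1 + 0.0065)^5 = €495,351.9548…
After €350,400.00 payment: €495,351.9548… − €350,400.00 = €144,951.9548…
Balance at month 18: €144,951.9548… × (1 + 0.0065)^3 = €147,796.9303…
Penalty: 18 × 1.5% × €730,000.00 = €197,100.00
Final settlement = outstanding balance + penalty = €147,796.9303… + €197,100.00 = €344,896.93

€344,896.93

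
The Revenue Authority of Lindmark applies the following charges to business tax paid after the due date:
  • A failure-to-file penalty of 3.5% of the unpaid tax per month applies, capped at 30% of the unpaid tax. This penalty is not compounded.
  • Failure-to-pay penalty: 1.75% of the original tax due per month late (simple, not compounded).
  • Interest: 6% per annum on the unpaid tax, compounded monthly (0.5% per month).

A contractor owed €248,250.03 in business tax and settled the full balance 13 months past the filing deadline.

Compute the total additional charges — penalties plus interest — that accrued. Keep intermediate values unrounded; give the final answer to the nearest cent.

Failure-to-file: 13 × 3.5% × €248,250.03 = €112,953.76…, capped at 30% × €248,250.03 = €74,475.01…
Failure-to-pay penalty: 13 × 1.75% × €248,250.03 = €56,476.88…
Interest: €248,250.03 × ((1 + 0.005)^13 − 1) = €248,250.03 × 0.0669862… = €16,629.3264…
Penalties + interest = €130,951.8908… + €16,629.3264… = €147,581.22

€147,581.22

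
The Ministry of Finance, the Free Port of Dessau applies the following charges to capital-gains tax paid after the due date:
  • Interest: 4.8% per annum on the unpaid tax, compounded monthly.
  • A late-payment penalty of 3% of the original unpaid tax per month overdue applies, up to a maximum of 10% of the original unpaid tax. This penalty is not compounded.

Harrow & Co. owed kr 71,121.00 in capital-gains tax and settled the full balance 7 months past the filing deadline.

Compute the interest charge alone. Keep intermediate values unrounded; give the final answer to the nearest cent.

Interest (4.8%/yr ÷ 12 = 0.4%/month): kr 71,121.00 × ((1 + 0.004)^7 − 1) = kr 2,015.4446…

kr 2,015.44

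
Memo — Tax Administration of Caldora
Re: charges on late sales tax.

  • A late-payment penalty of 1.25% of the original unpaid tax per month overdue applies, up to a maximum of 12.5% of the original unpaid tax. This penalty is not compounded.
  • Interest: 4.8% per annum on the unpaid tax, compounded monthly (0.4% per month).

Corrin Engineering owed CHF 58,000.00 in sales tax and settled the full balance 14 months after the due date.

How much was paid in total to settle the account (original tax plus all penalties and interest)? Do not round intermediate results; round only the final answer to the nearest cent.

CHF 68,583.81

Penalty (uncapped): 14 × 1.25% × CHF 58,000.00 = CHF 10,150.00; cap = 12.5% × CHF 58,000.00 = CHF 7,250.00 → penalty = CHF 7,250.00
Interest: CHF 58,000.00 × ((1 + 0.004)^14 − 1) = CHF 58,000.00 × 0.0574796… = CHF 3,333.8142…
Total = CHF 58,000.00 + CHF 7,250.0000 + CHF 3,333.8142… = CHF 68,583.81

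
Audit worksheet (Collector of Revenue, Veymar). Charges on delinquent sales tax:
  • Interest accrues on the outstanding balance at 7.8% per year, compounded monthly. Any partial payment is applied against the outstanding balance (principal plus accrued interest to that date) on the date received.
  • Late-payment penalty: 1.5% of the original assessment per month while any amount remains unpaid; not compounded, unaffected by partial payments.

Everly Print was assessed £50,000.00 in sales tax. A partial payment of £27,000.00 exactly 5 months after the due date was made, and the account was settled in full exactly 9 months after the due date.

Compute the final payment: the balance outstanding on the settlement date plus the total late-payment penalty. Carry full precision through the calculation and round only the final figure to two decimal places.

Monthly rate = 7.8% ÷ 12 = 0.65%
Balance at month 5: £50,000.0000 × (1 + 0.0065)^5 = £51,646.2628…
After £27,000.00 payment: £51,646.2628… − £27,000.00 = £24,646.2628…
Balance at month 9: £24,646.2628… × (1 + 0.0065)^4 = £25,293.3405…
Penalty: 9 × 1.5% × £50,000.00 = £6,750.00
Final settlement = outstanding balance + penalty = £25,293.3405… + £6,750.00 = £32,043.34

£32,043.34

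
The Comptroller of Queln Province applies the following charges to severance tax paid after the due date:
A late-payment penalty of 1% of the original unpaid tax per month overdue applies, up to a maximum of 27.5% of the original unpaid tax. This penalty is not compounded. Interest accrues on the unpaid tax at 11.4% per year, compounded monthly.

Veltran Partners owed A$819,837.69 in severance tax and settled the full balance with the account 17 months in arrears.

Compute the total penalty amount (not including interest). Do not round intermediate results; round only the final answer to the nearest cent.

A$139,372.41

Penalty: 17 × 1% × A$819,837.69 = A$139,372.41… (below the 27.5% cap of A$225,455.36…)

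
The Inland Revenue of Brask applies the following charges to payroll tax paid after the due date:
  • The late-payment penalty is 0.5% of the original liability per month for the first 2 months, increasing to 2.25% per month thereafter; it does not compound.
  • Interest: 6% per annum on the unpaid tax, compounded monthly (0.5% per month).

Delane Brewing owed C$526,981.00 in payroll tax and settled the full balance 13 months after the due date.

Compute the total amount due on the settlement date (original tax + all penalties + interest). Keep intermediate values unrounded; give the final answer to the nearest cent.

Penalty, months 1–2: 2 × 0.5% × C$526,981.00 = C$5,269.81
Penalty, months 3–13: 11 × 2.25% × C$526,981.00 = C$130,427.80…
Interest: C$526,981.00 × ((1 + 0.005)^13 − 1) = C$526,981.00 × 0.0669862… = C$35,300.4551…
Total = C$526,981.00 + C$135,697.6075 + C$35,300.4551… = C$697,979.06

C$697,979.06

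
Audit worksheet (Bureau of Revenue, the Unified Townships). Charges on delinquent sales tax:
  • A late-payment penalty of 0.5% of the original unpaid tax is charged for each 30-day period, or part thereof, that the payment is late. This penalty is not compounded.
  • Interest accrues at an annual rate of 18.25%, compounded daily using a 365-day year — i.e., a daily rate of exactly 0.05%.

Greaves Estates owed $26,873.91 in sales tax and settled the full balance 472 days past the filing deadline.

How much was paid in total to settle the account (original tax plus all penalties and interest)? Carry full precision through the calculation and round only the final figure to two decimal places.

Penalty periods: ⌈472/30⌉ = 16; penalty = 16 × 0.5% × $26,873.91 = $2,149.91…
Interest: $26,873.91 × ((1 + 0.0005)^472 − 1) = $26,873.91 × 0.26609963… = $7,151.1376…
Total = $26,873.91 + $2,149.9128 + $7,151.1376… = $36,174.96

$36,174.96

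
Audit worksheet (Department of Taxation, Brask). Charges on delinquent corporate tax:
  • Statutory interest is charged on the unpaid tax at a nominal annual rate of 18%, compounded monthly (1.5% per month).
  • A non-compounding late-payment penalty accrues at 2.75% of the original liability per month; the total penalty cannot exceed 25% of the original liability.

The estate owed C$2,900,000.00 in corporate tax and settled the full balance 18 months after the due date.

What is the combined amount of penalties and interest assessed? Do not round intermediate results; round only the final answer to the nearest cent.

Penalty (uncapped): 18 × 2.75% × C$2,900,000.00 = C$1,435,500.00; cap = 25% × C$2,900,000.00 = C$725,000.00 → penalty = C$725,000.00
Interest: C$2,900,000.00 × ((1 + 0.015)^18 − 1) = C$2,900,000.00 × 0.3073406… = C$891,287.8439…
Penalties + interest = C$725,000.0000 + C$891,287.8439… = C$1,616,287.84

C$1,616,287.84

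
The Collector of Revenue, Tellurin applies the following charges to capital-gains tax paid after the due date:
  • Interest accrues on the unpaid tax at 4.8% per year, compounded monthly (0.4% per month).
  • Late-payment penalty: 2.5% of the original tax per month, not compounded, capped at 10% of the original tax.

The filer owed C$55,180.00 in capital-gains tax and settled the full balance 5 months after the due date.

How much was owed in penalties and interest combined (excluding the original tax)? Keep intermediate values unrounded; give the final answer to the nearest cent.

C$6,630.46

Penalty (uncapped): 5 × 2.5% × C$55,180.00 = C$6,897.50; cap = 10% × C$55,180.00 = C$5,518.00 → penalty = C$5,518.00
Interest: C$55,180.00 × ((1 + 0.004)^5 − 1) = C$55,180.00 × 0.0201606… = C$1,112.4642…
Penalties + interest = C$5,518.0000 + C$1,112.4642… = C$6,630.46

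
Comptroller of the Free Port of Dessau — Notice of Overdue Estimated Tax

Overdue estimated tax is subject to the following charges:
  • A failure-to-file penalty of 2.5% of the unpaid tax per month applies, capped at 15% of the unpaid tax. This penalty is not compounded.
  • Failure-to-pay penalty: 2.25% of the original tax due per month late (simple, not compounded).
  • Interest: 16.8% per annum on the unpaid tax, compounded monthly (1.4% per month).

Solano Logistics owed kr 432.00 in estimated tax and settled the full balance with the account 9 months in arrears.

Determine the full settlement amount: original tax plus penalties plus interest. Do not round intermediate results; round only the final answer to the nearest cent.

kr 641.86

Failure-to-file: 9 × 2.5% × kr 432.00 = kr 97.20, capped at 15% × kr 432.00 = kr 64.80
Failure-to-pay penalty: 9 × 2.25% × kr 432.00 = kr 87.48
Interest: kr 432.00 × ((1 + 0.014)^9 − 1) = kr 432.00 × 0.1332914… = kr 57.5819…
Total = kr 432.00 + kr 152.2800 + kr 57.5819… = kr 641.86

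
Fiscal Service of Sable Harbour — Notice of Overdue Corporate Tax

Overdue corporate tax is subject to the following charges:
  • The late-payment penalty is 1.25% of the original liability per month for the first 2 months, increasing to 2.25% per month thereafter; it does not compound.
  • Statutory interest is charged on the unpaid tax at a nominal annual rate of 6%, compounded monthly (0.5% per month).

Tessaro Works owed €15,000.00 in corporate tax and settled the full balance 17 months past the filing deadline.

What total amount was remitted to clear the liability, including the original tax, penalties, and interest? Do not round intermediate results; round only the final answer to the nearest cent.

€21,764.80

Penalty, months 1–2: 2 × 1.25% × €15,000.00 = €375.00
Penalty, months 3–17: 15 × 2.25% × €15,000.00 = €5,062.50
Interest: €15,000.00 × ((1 + 0.005)^17 − 1) = €15,000.00 × 0.0884865… = €1,327.2976…
Total = €15,000.00 + €5,437.5000 + €1,327.2976… = €21,764.80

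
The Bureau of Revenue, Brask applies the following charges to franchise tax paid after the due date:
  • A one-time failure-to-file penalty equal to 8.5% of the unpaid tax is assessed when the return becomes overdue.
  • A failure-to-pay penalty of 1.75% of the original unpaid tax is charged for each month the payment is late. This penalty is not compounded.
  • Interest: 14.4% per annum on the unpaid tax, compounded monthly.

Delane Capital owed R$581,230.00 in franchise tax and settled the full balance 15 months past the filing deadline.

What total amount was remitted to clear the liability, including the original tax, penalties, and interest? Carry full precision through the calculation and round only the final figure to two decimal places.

Failure-to-file penalty: 8.5% × R$581,230.00 = R$49,404.55
Failure-to-pay penalty: 15 × 1.75% × R$581,230.00 = R$152,572.88…
Interest (14.4%/yr ÷ 12 = 1.2%/month): R$581,230.00 × ((1 + 0.012)^15 − 1) = R$113,883.4785…
Total = R$581,230.00 + R$201,977.4250 + R$113,883.4785… = R$897,090.90

R$897,090.90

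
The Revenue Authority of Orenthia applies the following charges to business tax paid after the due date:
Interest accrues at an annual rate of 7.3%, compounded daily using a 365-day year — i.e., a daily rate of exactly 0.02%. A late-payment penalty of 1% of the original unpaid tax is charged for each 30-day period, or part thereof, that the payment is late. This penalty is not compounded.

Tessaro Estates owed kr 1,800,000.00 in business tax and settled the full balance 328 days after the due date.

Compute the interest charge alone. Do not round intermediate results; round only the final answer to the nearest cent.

kr 122,026.51

Interest: kr 1,800,000.00 × ((1 + 0.0002)^328 − 1) = kr 1,800,000.00 × 0.06779251… = kr 122,026.5146…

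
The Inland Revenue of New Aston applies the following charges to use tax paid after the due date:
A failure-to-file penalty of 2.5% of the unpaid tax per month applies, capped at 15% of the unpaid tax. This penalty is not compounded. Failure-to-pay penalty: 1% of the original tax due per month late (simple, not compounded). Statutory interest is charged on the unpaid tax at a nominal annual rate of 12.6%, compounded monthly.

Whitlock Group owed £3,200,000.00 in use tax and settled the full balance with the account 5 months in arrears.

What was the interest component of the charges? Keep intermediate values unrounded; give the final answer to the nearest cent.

Interest (12.6%/yr ÷ 12 = 1.05%/month): £3,200,000.00 × ((1 + 0.0105)^5 − 1) = £171,565.2389…

£171,565.24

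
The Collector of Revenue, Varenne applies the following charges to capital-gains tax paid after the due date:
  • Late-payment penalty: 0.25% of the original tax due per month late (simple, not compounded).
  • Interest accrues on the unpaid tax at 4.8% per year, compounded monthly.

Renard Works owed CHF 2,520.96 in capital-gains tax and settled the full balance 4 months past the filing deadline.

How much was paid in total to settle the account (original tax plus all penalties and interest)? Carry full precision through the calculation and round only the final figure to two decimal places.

CHF 2,586.75

Late-payment penalty = 0.25% × CHF 2,520.96 × 4 mo = CHF 25.21…
Interest (4.8%/yr ÷ 12 = 0.4%/month): CHF 2,520.96 × ((1 + 0.004)^4 − 1) = CHF 40.5780…
Total = CHF 2,520.96 + CHF 25.2096 + CHF 40.5780… = CHF 2,586.75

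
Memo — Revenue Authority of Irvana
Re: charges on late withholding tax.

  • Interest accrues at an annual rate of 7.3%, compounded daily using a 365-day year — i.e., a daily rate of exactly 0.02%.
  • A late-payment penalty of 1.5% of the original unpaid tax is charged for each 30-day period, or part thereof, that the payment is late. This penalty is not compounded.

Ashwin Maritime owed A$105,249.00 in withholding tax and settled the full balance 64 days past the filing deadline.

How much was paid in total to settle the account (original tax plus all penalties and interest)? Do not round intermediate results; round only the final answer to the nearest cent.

Penalty periods: ⌈64/30⌉ = 3; penalty = 3 × 1.5% × A$105,249.00 = A$4,736.21…
Interest: A$105,249.00 × ((1 + 0.0002)^64 − 1) = A$105,249.00 × 0.01288097… = A$1,355.7097…
Total = A$105,249.00 + A$4,736.2050 + A$1,355.7097… = A$111,340.91

A$111,340.91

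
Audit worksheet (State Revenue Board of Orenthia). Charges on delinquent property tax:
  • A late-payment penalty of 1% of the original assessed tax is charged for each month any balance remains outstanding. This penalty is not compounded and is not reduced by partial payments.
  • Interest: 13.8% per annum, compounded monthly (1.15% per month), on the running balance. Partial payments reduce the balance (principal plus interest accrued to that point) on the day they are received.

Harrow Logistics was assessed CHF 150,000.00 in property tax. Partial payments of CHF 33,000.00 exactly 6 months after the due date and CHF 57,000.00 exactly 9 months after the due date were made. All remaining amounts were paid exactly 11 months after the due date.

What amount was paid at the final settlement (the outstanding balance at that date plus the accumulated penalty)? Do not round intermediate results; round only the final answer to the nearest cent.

Balance at month 6: CHF 150,000.0000 × (1 + 0.0115)^6 = CHF 160,652.1647…
After CHF 33,000.00 payment: CHF 160,652.1647… − CHF 33,000.00 = CHF 127,652.1647…
Balance at month 9: CHF 127,652.1647… × (1 + 0.0115)^3 = CHF 132,107.0045…
After CHF 57,000.00 payment: CHF 132,107.0045… − CHF 57,000.00 = CHF 75,107.0045…
Balance at month 11: CHF 75,107.0045… × (1 + 0.0115)^2 = CHF 76,844.3985…
Penalty: 11 × 1% × CHF 150,000.00 = CHF 16,500.00
Final settlement = outstanding balance + penalty = CHF 76,844.3985… + CHF 16,500.00 = CHF 93,344.40

CHF 93,344.40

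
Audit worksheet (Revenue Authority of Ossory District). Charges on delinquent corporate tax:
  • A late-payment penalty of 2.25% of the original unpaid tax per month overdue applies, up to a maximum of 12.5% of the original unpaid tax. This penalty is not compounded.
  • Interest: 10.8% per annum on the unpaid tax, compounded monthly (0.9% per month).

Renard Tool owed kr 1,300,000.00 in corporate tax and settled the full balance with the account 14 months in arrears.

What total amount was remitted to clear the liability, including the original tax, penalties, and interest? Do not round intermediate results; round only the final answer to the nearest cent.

Penalty (uncapped): 14 × 2.25% × kr 1,300,000.00 = kr 409,500.00; cap = 12.5% × kr 1,300,000.00 = kr 162,500.00 → penalty = kr 162,500.00
Interest: kr 1,300,000.00 × ((1 + 0.009)^14 − 1) = kr 1,300,000.00 × 0.1336430… = kr 173,735.9564…
Total = kr 1,300,000.00 + kr 162,500.0000 + kr 173,735.9564… = kr 1,636,235.96

kr 1,636,235.96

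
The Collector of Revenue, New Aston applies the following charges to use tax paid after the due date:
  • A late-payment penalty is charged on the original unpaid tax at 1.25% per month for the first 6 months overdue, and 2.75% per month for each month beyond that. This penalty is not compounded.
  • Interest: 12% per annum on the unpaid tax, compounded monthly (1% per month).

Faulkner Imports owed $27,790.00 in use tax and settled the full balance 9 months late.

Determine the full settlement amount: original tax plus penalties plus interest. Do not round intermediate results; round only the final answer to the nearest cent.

$34,770.44

Penalty, months 1–6: 6 × 1.25% × $27,790.00 = $2,084.25
Penalty, months 7–9: 3 × 2.75% × $27,790.00 = $2,292.68…
Interest: $27,790.00 × ((1 + 0.01)^9 − 1) = $27,790.00 × 0.0936853… = $2,603.5137…
Total = $27,790.00 + $4,376.9250 + $2,603.5137… = $34,770.44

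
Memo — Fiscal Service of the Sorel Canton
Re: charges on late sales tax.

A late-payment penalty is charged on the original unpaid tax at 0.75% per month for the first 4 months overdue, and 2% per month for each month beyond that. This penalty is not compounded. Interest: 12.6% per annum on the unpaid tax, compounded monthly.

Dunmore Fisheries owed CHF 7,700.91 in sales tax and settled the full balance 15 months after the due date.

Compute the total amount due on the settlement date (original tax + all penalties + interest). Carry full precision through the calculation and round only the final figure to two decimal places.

Penalty, months 1–4: 4 × 0.75% × CHF 7,700.91 = CHF 231.03…
Penalty, months 5–15: 11 × 2% × CHF 7,700.91 = CHF 1,694.20…
Interest (12.6%/yr ÷ 12 = 1.05%/month): CHF 7,700.91 × ((1 + 0.0105)^15 − 1) = CHF 1,306.2280…
Total = CHF 7,700.91 + CHF 1,925.2275 + CHF 1,306.2280… = CHF 10,932.37

CHF 10,932.37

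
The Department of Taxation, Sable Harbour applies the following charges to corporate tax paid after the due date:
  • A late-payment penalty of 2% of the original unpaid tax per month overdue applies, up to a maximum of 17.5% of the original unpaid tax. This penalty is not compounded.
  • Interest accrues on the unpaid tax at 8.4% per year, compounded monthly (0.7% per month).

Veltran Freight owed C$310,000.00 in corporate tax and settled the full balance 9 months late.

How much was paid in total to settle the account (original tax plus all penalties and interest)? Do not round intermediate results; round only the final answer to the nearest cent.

Penalty (uncapped): 9 × 2% × C$310,000.00 = C$55,800.00; cap = 17.5% × C$310,000.00 = C$54,250.00 → penalty = C$54,250.00
Interest: C$310,000.00 × ((1 + 0.007)^9 − 1) = C$310,000.00 × 0.0647931… = C$20,085.8662…
Total = C$310,000.00 + C$54,250.0000 + C$20,085.8662… = C$384,335.87

C$384,335.87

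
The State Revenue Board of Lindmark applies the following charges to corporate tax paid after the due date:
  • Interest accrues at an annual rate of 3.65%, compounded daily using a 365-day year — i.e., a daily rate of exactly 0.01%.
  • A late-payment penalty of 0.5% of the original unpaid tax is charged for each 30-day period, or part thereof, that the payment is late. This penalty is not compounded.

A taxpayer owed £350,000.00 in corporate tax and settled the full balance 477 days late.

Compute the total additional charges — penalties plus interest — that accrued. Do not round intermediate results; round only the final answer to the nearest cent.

Penalty periods: ⌈477/30⌉ = 16; penalty = 16 × 0.5% × £350,000.00 = £28,000.00
Interest: £350,000.00 × ((1 + 0.0001)^477 − 1) = £350,000.00 × 0.04885345… = £17,098.7075…
Penalties + interest = £28,000.0000 + £17,098.7075… = £45,098.71

£45,098.71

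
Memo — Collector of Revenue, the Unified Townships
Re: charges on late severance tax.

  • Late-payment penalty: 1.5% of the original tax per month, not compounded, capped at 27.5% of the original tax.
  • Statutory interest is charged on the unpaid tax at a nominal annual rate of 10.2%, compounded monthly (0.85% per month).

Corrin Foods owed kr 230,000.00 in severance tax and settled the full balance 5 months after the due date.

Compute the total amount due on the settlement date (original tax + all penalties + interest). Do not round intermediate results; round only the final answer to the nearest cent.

kr 257,192.59

Penalty: 5 × 1.5% × kr 230,000.00 = kr 17,250.00 (below the 27.5% cap of kr 63,250.00)
Interest: kr 230,000.00 × ((1 + 0.0085)^5 − 1) = kr 230,000.00 × 0.0432287… = kr 9,942.5935…
Total = kr 230,000.00 + kr 17,250.0000 + kr 9,942.5935… = kr 257,192.59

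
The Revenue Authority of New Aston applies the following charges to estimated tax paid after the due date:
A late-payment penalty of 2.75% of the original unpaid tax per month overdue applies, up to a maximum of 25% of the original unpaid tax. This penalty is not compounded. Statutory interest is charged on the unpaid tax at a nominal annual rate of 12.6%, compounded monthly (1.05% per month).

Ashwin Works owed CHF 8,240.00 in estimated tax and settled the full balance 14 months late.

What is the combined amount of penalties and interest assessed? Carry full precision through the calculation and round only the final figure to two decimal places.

CHF 3,357.52

Penalty (uncapped): 14 × 2.75% × CHF 8,240.00 = CHF 3,172.40; cap = 25% × CHF 8,240.00 = CHF 2,060.00 → penalty = CHF 2,060.00
Interest: CHF 8,240.00 × ((1 + 0.0105)^14 − 1) = CHF 8,240.00 × 0.1574666… = CHF 1,297.5244…
Penalties + interest = CHF 2,060.0000 + CHF 1,297.5244… = CHF 3,357.52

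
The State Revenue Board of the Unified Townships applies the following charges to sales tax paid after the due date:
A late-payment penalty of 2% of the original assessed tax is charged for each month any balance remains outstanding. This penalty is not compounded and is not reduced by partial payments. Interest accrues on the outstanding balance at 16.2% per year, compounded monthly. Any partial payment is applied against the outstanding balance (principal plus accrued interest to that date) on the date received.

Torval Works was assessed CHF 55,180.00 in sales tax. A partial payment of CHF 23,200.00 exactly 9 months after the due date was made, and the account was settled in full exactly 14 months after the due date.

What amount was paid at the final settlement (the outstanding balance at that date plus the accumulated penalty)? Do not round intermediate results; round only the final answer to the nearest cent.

Monthly rate = 16.2% ÷ 12 = 1.35%
Balance at month 9: CHF 55,180.0000 × (1 + 0.0135)^9 = CHF 62,258.0442…
After CHF 23,200.00 payment: CHF 62,258.0442… − CHF 23,200.00 = CHF 39,058.0442…
Balance at month 14: CHF 39,058.0442… × (1 + 0.0135)^5 = CHF 41,766.6129…
Penalty: 14 × 2% × CHF 55,180.00 = CHF 15,450.40
Final settlement = outstanding balance + penalty = CHF 41,766.6129… + CHF 15,450.40 = CHF 57,217.01

CHF 57,217.01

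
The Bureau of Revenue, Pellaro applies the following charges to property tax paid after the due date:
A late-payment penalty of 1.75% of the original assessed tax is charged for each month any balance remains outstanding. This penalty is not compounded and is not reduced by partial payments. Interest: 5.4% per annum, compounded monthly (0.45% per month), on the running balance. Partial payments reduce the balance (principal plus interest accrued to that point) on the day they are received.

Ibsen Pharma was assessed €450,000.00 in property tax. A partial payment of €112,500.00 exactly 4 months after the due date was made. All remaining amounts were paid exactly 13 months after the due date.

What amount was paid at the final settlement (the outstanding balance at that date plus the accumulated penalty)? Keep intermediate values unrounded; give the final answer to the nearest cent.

€462,283.51

Balance at month 4: €450,000.0000 × (1 + 0.0045)^4 = €458,154.8392…
After €112,500.00 payment: €458,154.8392… − €112,500.00 = €345,654.8392…
Balance at month 13: €345,654.8392… × (1 + 0.0045)^9 = €359,908.5063…
Penalty: 13 × 1.75% × €450,000.00 = €102,375.00
Final settlement = outstanding balance + penalty = €359,908.5063… + €102,375.00 = €462,283.51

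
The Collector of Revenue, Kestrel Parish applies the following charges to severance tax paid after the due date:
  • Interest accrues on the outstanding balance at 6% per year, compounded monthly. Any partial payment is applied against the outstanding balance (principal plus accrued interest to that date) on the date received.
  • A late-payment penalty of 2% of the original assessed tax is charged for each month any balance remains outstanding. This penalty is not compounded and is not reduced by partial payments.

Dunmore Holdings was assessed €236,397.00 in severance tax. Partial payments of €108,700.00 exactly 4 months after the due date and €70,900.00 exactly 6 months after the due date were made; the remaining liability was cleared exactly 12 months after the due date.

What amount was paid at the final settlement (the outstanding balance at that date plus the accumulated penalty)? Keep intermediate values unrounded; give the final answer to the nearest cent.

€121,534.11

Monthly rate = 6% ÷ 12 = 0.5%
Balance at month 4: €236,397.0000 × (1 + 0.005)^4 = €241,160.5179…
After €108,700.00 payment: €241,160.5179… − €108,700.00 = €132,460.5179…
Balance at month 6: €132,460.5179… × (1 + 0.005)^2 = €133,788.4346…
After €70,900.00 payment: €133,788.4346… − €70,900.00 = €62,888.4346…
Balance at month 12: €62,888.4346… × (1 + 0.005)^6 = €64,798.8286…
Penalty: 12 × 2% × €236,397.00 = €56,735.28
Final settlement = outstanding balance + penalty = €64,798.8286… + €56,735.28 = €121,534.11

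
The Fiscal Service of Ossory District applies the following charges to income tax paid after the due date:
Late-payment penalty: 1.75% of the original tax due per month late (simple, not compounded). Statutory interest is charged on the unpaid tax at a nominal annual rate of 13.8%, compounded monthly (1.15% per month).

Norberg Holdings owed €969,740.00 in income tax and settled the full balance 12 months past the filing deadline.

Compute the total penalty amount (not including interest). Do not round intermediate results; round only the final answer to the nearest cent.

€203,645.40

Late-payment penalty = 1.75% × €969,740.00 × 12 mo = €203,645.40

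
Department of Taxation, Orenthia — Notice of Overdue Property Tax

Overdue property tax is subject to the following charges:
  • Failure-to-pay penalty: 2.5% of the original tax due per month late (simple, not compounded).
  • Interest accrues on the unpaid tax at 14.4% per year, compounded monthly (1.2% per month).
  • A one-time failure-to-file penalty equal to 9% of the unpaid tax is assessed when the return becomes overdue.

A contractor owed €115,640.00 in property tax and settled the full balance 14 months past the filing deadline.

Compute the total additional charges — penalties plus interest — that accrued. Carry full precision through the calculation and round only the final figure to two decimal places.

€71,899.66

Failure-to-file penalty: 9% × €115,640.00 = €10,407.60
Failure-to-pay penalty: 14 × 2.5% × €115,640.00 = €40,474.00
Interest: €115,640.00 × ((1 + 0.012)^14 − 1) = €115,640.00 × 0.1817543… = €21,018.0622…
Penalties + interest = €50,881.6000 + €21,018.0622… = €71,899.66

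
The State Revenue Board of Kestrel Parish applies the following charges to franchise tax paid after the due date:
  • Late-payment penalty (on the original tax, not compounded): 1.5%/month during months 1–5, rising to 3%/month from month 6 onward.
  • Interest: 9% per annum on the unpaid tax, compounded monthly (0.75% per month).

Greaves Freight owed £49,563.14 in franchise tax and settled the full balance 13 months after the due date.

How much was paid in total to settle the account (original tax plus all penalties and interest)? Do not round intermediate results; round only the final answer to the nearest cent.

£70,231.49

Penalty, months 1–5: 5 × 1.5% × £49,563.14 = £3,717.24…
Penalty, months 6–13: 8 × 3% × £49,563.14 = £11,895.15…
Interest: £49,563.14 × ((1 + 0.0075)^13 − 1) = £49,563.14 × 0.1020104… = £5,055.9582…
Total = £49,563.14 + £15,612.3891 + £5,055.9582… = £70,231.49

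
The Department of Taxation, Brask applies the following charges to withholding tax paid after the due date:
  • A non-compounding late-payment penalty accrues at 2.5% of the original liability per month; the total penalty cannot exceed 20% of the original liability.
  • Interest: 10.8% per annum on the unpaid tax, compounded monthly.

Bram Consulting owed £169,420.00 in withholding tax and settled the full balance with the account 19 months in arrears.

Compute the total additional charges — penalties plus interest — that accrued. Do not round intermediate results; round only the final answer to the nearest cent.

Penalty (uncapped): 19 × 2.5% × £169,420.00 = £80,474.50; cap = 20% × £169,420.00 = £33,884.00 → penalty = £33,884.00
Interest (10.8%/yr ÷ 12 = 0.9%/month): £169,420.00 × ((1 + 0.009)^19 − 1) = £31,441.5621…
Penalties + interest = £33,884.0000 + £31,441.5621… = £65,325.56

£65,325.56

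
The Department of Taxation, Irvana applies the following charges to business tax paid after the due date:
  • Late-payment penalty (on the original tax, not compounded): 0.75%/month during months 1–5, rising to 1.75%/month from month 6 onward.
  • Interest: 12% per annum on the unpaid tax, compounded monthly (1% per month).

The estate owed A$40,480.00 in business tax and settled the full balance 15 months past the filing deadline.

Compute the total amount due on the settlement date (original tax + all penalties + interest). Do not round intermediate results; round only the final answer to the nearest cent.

A$55,598.02

Penalty, months 1–5: 5 × 0.75% × A$40,480.00 = A$1,518.00
Penalty, months 6–15: 10 × 1.75% × A$40,480.00 = A$7,084.00
Interest: A$40,480.00 × ((1 + 0.01)^15 − 1) = A$40,480.00 × 0.1609690… = A$6,516.0233…
Total = A$40,480.00 + A$8,602.0000 + A$6,516.0233… = A$55,598.02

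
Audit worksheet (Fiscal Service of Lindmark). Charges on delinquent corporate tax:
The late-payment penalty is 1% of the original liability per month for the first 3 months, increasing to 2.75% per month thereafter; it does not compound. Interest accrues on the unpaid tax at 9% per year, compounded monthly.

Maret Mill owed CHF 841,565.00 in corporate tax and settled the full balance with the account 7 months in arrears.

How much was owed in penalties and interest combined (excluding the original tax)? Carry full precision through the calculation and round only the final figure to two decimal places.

Penalty, months 1–3: 3 × 1% × CHF 841,565.00 = CHF 25,246.95
Penalty, months 4–7: 4 × 2.75% × CHF 841,565.00 = CHF 92,572.15
Interest (9%/yr ÷ 12 = 0.75%/month): CHF 841,565.00 × ((1 + 0.0075)^7 − 1) = CHF 45,188.7810…
Penalties + interest = CHF 117,819.1000 + CHF 45,188.7810… = CHF 163,007.88

CHF 163,007.88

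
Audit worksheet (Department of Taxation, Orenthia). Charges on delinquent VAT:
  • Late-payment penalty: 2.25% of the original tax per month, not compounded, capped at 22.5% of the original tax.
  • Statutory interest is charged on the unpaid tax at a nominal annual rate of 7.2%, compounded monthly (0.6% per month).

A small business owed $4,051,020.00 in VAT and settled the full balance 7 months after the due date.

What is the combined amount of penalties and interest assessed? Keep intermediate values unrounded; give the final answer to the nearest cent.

$811,271.87

Penalty: 7 × 2.25% × $4,051,020.00 = $638,035.65 (below the 22.5% cap of $911,479.50)
Interest: $4,051,020.00 × ((1 + 0.006)^7 − 1) = $4,051,020.00 × 0.0427636… = $173,236.2212…
Penalties + interest = $638,035.6500 + $173,236.2212… = $811,271.87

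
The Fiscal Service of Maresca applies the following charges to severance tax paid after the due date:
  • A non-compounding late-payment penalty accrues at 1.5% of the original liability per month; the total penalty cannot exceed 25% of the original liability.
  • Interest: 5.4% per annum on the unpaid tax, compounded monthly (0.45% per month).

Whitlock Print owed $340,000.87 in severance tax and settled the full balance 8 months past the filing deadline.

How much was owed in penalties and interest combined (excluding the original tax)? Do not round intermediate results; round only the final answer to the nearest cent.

$53,234.66

Penalty: 8 × 1.5% × $340,000.87 = $40,800.10… (below the 25% cap of $85,000.22…)
Interest: $340,000.87 × ((1 + 0.0045)^8 − 1) = $340,000.87 × 0.0365721… = $12,434.5566…
Penalties + interest = $40,800.1044 + $12,434.5566… = $53,234.66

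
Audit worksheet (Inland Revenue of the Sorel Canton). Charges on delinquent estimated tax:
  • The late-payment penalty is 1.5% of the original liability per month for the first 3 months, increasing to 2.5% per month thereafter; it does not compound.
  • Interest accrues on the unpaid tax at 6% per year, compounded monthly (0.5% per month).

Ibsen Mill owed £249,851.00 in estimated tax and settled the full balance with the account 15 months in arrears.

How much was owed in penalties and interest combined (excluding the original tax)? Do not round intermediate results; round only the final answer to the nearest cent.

£105,607.70

Penalty, months 1–3: 3 × 1.5% × £249,851.00 = £11,243.30…
Penalty, months 4–15: 12 × 2.5% × £249,851.00 = £74,955.30
Interest: £249,851.00 × ((1 + 0.005)^15 − 1) = £249,851.00 × 0.0776827… = £19,409.1097…
Penalties + interest = £86,198.5950 + £19,409.1097… = £105,607.70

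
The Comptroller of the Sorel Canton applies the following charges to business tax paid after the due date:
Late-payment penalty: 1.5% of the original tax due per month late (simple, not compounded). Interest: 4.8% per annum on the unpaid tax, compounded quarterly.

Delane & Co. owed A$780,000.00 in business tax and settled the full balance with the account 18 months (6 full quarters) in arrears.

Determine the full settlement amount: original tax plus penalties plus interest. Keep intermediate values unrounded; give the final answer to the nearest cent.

Late-payment penalty: 18 × 1.5% × A$780,000.00 = A$210,600.00
Interest (4.8%/yr ÷ 4 = 1.2%/quarter): A$780,000.00 × ((1 + 0.012)^6 − 1) = A$57,872.0006…
Total = A$780,000.00 + A$210,600.0000 + A$57,872.0006… = A$1,048,472.00

A$1,048,472.00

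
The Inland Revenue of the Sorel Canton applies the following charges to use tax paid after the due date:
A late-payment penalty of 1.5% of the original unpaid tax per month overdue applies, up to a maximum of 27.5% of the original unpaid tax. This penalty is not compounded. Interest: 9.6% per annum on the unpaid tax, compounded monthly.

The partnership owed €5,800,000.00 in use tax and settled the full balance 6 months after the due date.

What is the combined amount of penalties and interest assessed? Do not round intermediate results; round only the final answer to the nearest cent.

Penalty: 6 × 1.5% × €5,800,000.00 = €522,000.00 (below the 27.5% cap of €1,595,000.00)
Interest (9.6%/yr ÷ 12 = 0.8%/month): €5,800,000.00 × ((1 + 0.008)^6 − 1) = €284,027.7495…
Penalties + interest = €522,000.0000 + €284,027.7495… = €806,027.75

€806,027.75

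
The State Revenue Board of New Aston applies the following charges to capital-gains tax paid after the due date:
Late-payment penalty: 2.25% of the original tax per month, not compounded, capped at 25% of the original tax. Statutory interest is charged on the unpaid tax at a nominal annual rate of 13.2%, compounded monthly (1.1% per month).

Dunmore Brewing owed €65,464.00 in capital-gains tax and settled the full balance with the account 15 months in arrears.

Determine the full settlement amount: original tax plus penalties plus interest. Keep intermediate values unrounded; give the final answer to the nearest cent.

Penalty (uncapped): 15 × 2.25% × €65,464.00 = €22,094.10; cap = 25% × €65,464.00 = €16,366.00 → penalty = €16,366.00
Interest: €65,464.00 × ((1 + 0.011)^15 − 1) = €65,464.00 × 0.1783311… = €11,674.2660…
Total = €65,464.00 + €16,366.0000 + €11,674.2660… = €93,504.27

€93,504.27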